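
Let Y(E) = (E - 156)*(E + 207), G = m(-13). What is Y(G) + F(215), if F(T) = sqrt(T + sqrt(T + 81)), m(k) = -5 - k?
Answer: -31820 + sqrt(215 + 2*sqrt(74)) ≈ -31805.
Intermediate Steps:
G = 8 (G = -5 - 1*(-13) = -5 + 13 = 8)
F(T) = sqrt(T + sqrt(81 + T))
Y(E) = (-156 + E)*(207 + E)
Y(G) + F(215) = (-32292 + 8**2 + 51*8) + sqrt(215 + sqrt(81 + 215)) = (-32292 + 64 + 408) + sqrt(215 + sqrt(296)) = -31820 + sqrt(215 + 2*sqrt(74))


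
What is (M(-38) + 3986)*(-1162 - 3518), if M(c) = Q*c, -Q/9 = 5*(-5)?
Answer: 21359520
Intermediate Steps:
Q = 225 (Q = -45*(-5) = -9*(-25) = 225)
M(c) = 225*c
(M(-38) + 3986)*(-1162 - 3518) = (225*(-38) + 3986)*(-1162 - 3518) = (-8550 + 3986)*(-4680) = -4564*(-4680) = 21359520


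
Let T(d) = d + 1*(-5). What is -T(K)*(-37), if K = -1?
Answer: -222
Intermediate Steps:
T(d) = -5 + d (T(d) = d - 5 = -5 + d)
-T(K)*(-37) = -(-5 - 1)*(-37) = -1*(-6)*(-37) = 6*(-37) = -222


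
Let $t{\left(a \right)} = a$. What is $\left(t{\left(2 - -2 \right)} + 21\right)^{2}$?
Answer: $625$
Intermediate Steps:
$\left(t{\left(2 - -2 \right)} + 21\right)^{2} = \left(\left(2 - -2\right) + 21\right)^{2} = \left(\left(2 + 2\right) + 21\right)^{2} = \left(4 + 21\right)^{2} = 25^{2} = 625$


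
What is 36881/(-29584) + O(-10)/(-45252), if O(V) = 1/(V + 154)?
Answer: -15020452957/12048616512 ≈ -1.2467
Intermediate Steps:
O(V) = 1/(154 + V)
36881/(-29584) + O(-10)/(-45252) = 36881/(-29584) + 1/((154 - 10)*(-45252)) = 36881*(-1/29584) - 1/45252/144 = -36881/29584 + (1/144)*(-1/45252) = -36881/29584 - 1/6516288 = -15020452957/12048616512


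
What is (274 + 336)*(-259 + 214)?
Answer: -27450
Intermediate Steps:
(274 + 336)*(-259 + 214) = 610*(-45) = -27450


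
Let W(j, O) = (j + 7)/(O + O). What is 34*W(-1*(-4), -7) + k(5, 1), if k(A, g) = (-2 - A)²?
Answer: 156/7 ≈ 22.286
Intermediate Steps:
W(j, O) = (7 + j)/(2*O) (W(j, O) = (7 + j)/((2*O)) = (7 + j)*(1/(2*O)) = (7 + j)/(2*O))
34*W(-1*(-4), -7) + k(5, 1) = 34*((½)*(7 - 1*(-4))/(-7)) + (2 + 5)² = 34*((½)*(-⅐)*(7 + 4)) + 7² = 34*((½)*(-⅐)*11) + 49 = 34*(-11/14) + 49 = -187/7 + 49 = 156/7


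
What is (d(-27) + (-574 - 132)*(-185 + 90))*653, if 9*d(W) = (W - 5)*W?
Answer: 43859398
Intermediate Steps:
d(W) = W*(-5 + W)/9 (d(W) = ((W - 5)*W)/9 = ((-5 + W)*W)/9 = (W*(-5 + W))/9 = W*(-5 + W)/9)
(d(-27) + (-574 - 132)*(-185 + 90))*653 = ((⅑)*(-27)*(-5 - 27) + (-574 - 132)*(-185 + 90))*653 = ((⅑)*(-27)*(-32) - 706*(-95))*653 = (96 + 67070)*653 = 67166*653 = 43859398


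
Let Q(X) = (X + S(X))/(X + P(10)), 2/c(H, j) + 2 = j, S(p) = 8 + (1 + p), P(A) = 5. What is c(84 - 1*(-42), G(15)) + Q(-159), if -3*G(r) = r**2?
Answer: 305/154 ≈ 1.9805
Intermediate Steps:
G(r) = -r**2/3
S(p) = 9 + p
c(H, j) = 2/(-2 + j)
Q(X) = (9 + 2*X)/(5 + X) (Q(X) = (X + (9 + X))/(X + 5) = (9 + 2*X)/(5 + X))
c(84 - 1*(-42), G(15)) + Q(-159) = 2/(-2 - 1/3*15**2) + (9 + 2*(-159))/(5 - 159) = 2/(-2 - 1/3*225) + (9 - 318)/(-154) = 2/(-2 - 75) - 1/154*(-309) = 2/(-77) + 309/154 = 2*(-1/77) + 309/154 = -2/77 + 309/154 = 305/154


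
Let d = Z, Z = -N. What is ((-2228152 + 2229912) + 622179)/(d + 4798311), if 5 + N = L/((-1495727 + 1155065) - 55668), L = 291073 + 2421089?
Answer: 41214290645/316953215407 ≈ 0.13003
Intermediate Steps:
L = 2712162
N = -782302/66055 (N = -5 + 2712162/((-1495727 + 1155065) - 55668) = -5 + 2712162/(-340662 - 55668) = -5 + 2712162/(-396330) = -5 + 2712162*(-1/396330) = -5 - 452027/66055 = -782302/66055 ≈ -11.843)
Z = 782302/66055 (Z = -1*(-782302/66055) = 782302/66055 ≈ 11.843)
d = 782302/66055 ≈ 11.843
((-2228152 + 2229912) + 622179)/(d + 4798311) = ((-2228152 + 2229912) + 622179)/(782302/66055 + 4798311) = (1760 + 622179)/(316953215407/66055) = 623939*(66055/316953215407) = 41214290645/316953215407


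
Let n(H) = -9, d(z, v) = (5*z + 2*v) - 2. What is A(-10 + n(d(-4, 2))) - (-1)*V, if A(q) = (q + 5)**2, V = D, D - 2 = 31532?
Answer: 31730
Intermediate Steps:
D = 31534 (D = 2 + 31532 = 31534)
d(z, v) = -2 + 2*v + 5*z (d(z, v) = (2*v + 5*z) - 2 = -2 + 2*v + 5*z)
V = 31534
A(q) = (5 + q)**2
A(-10 + n(d(-4, 2))) - (-1)*V = (5 + (-10 - 9))**2 - (-1)*31534 = (5 - 19)**2 - 1*(-31534) = (-14)**2 + 31534 = 196 + 31534 = 31730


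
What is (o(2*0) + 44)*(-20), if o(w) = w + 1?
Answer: -900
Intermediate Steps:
o(w) = 1 + w
(o(2*0) + 44)*(-20) = ((1 + 2*0) + 44)*(-20) = ((1 + 0) + 44)*(-20) = (1 + 44)*(-20) = 45*(-20) = -900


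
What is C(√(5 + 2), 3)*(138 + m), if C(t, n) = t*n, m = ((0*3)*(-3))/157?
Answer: 414*√7 ≈ 1095.3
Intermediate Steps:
m = 0 (m = (0*(-3))*(1/157) = 0*(1/157) = 0)
C(t, n) = n*t
C(√(5 + 2), 3)*(138 + m) = (3*√(5 + 2))*(138 + 0) = (3*√7)*138 = 414*√7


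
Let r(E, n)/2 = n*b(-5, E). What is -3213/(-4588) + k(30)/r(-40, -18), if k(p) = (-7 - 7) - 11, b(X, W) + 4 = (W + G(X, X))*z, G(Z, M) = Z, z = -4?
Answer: 5118067/7267392 ≈ 0.70425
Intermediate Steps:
b(X, W) = -4 - 4*W - 4*X (b(X, W) = -4 + (W + X)*(-4) = -4 + (-4*W - 4*X) = -4 - 4*W - 4*X)
k(p) = -25 (k(p) = -14 - 11 = -25)
r(E, n) = 2*n*(16 - 4*E) (r(E, n) = 2*(n*(-4 - 4*E - 4*(-5))) = 2*(n*(-4 - 4*E + 20)) = 2*(n*(16 - 4*E)) = 2*n*(16 - 4*E))
-3213/(-4588) + k(30)/r(-40, -18) = -3213/(-4588) - 25*(-1/(144*(4 - 1*(-40)))) = -3213*(-1/4588) - 25*(-1/(144*(4 + 40))) = 3213/4588 - 25/(8*(-18)*44) = 3213/4588 - 25/(-6336) = 3213/4588 - 25*(-1/6336) = 3213/4588 + 25/6336 = 5118067/7267392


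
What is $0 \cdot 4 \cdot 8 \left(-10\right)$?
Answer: $0$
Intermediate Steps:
$0 \cdot 4 \cdot 8 \left(-10\right) = 0 \cdot 8 \left(-10\right) = 0 \left(-10\right) = 0$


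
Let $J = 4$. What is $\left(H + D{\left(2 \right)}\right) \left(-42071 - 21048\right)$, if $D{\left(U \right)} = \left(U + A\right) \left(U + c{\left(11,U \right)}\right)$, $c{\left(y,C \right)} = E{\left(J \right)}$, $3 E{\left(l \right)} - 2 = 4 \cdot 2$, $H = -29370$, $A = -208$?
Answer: $\frac{5769455314}{3} \approx 1.9232 \cdot 10^{9}$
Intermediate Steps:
$E{\left(l \right)} = \frac{10}{3}$ ($E{\left(l \right)} = \frac{2}{3} + \frac{4 \cdot 2}{3} = \frac{2}{3} + \frac{1}{3} \cdot 8 = \frac{2}{3} + \frac{8}{3} = \frac{10}{3}$)
$c{\left(y,C \right)} = \frac{10}{3}$
$D{\left(U \right)} = \left(-208 + U\right) \left(\frac{10}{3} + U\right)$ ($D{\left(U \right)} = \left(U - 208\right) \left(U + \frac{10}{3}\right) = \left(-208 + U\right) \left(\frac{10}{3} + U\right)$)
$\left(H + D{\left(2 \right)}\right) \left(-42071 - 21048\right) = \left(-29370 - \left(\frac{3308}{3} - 4\right)\right) \left(-42071 - 21048\right) = \left(-29370 - \frac{3296}{3}\right) \left(-63119\right) = \left(- \frac{91406}{3}\right) \left(-63119\right) = \frac{5769455314}{3}$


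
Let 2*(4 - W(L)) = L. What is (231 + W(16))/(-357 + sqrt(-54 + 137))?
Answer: -81039/127366 - 227*sqrt(83)/127366 ≈ -0.65251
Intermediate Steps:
W(L) = 4 - L/2
(231 + W(16))/(-357 + sqrt(-54 + 137)) = (231 + (4 - 1/2*16))/(-357 + sqrt(-54 + 137)) = (231 + (4 - 8))/(-357 + sqrt(83)) = (231 - 4)/(-357 + sqrt(83)) = 227/(-357 + sqrt(83))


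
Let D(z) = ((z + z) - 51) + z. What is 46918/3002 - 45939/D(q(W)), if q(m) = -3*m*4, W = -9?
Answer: -20850044/136591 ≈ -152.65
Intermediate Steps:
q(m) = -12*m
D(z) = -51 + 3*z (D(z) = (2*z - 51) + z = (-51 + 2*z) + z = -51 + 3*z)
46918/3002 - 45939/D(q(W)) = 46918/3002 - 45939/(-51 + 3*(-12*(-9))) = 46918*(1/3002) - 45939/(-51 + 3*108) = 23459/1501 - 45939/(-51 + 324) = 23459/1501 - 45939/273 = 23459/1501 - 45939*1/273 = 23459/1501 - 15313/91 = -20850044/136591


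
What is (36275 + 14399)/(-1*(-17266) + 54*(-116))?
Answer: 25337/5501 ≈ 4.6059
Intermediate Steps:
(36275 + 14399)/(-1*(-17266) + 54*(-116)) = 50674/(17266 - 6264) = 50674/11002 = 50674*(1/11002) = 25337/5501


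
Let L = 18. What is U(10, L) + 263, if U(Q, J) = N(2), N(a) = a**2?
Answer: 267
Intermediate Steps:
U(Q, J) = 4 (U(Q, J) = 2**2 = 4)
U(10, L) + 263 = 4 + 263 = 267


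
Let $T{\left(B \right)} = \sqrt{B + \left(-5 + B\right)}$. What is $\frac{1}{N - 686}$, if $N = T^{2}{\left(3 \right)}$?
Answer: $- \frac{1}{685} \approx -0.0014599$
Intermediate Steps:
$T{\left(B \right)} = \sqrt{-5 + 2 B}$
$N = 1$ ($N = \left(\sqrt{-5 + 2 \cdot 3}\right)^{2} = \left(\sqrt{-5 + 6}\right)^{2} = \left(\sqrt{1}\right)^{2} = 1^{2} = 1$)
$\frac{1}{N - 686} = \frac{1}{1 - 686} = \frac{1}{-685} = - \frac{1}{685}$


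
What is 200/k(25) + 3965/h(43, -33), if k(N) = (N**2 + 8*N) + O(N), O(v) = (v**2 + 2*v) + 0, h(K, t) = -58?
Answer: -59359/870 ≈ -68.229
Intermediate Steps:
O(v) = v**2 + 2*v
k(N) = N**2 + 8*N + N*(2 + N) (k(N) = (N**2 + 8*N) + N*(2 + N) = N**2 + 8*N + N*(2 + N))
200/k(25) + 3965/h(43, -33) = 200/((2*25*(5 + 25))) + 3965/(-58) = 200/((2*25*30)) + 3965*(-1/58) = 200/1500 - 3965/58 = 200*(1/1500) - 3965/58 = 2/15 - 3965/58 = -59359/870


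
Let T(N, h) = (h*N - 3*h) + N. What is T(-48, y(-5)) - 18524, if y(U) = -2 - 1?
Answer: -18419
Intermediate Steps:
y(U) = -3
T(N, h) = N - 3*h + N*h (T(N, h) = (N*h - 3*h) + N = (-3*h + N*h) + N = N - 3*h + N*h)
T(-48, y(-5)) - 18524 = (-48 - 3*(-3) - 48*(-3)) - 18524 = (-48 + 9 + 144) - 18524 = 105 - 18524 = -18419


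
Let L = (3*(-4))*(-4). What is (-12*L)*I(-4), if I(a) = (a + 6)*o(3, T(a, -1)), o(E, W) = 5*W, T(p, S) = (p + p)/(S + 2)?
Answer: 46080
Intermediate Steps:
L = 48 (L = -12*(-4) = 48)
T(p, S) = 2*p/(2 + S) (T(p, S) = (2*p)/(2 + S) = 2*p/(2 + S))
I(a) = 10*a*(6 + a) (I(a) = (a + 6)*(5*(2*a/(2 - 1))) = (6 + a)*(5*(2*a/1)) = (6 + a)*(5*(2*a*1)) = (6 + a)*(5*(2*a)) = (6 + a)*(10*a) = 10*a*(6 + a))
(-12*L)*I(-4) = (-12*48)*(10*(-4)*(6 - 4)) = -5760*(-4)*2 = -576*(-80) = 46080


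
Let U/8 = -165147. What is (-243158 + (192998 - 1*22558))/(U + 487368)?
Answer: 36359/416904 ≈ 0.087212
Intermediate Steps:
U = -1321176 (U = 8*(-165147) = -1321176)
(-243158 + (192998 - 1*22558))/(U + 487368) = (-243158 + (192998 - 1*22558))/(-1321176 + 487368) = (-243158 + (192998 - 22558))/(-833808) = (-243158 + 170440)*(-1/833808) = -72718*(-1/833808) = 36359/416904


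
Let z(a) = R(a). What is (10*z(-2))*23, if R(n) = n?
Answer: -460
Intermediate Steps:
z(a) = a
(10*z(-2))*23 = (10*(-2))*23 = -20*23 = -460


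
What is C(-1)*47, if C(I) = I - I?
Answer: 0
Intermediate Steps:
C(I) = 0
C(-1)*47 = 0*47 = 0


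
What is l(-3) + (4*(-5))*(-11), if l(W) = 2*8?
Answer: 236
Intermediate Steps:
l(W) = 16
l(-3) + (4*(-5))*(-11) = 16 + (4*(-5))*(-11) = 16 - 20*(-11) = 16 + 220 = 236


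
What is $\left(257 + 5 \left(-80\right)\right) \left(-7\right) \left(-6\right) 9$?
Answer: $-54054$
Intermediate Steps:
$\left(257 + 5 \left(-80\right)\right) \left(-7\right) \left(-6\right) 9 = \left(257 - 400\right) 42 \cdot 9 = \left(-143\right) 378 = -54054$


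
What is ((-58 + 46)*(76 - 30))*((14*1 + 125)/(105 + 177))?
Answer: -12788/47 ≈ -272.08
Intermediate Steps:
((-58 + 46)*(76 - 30))*((14*1 + 125)/(105 + 177)) = (-12*46)*((14 + 125)/282) = -76728/282 = -552*139/282 = -12788/47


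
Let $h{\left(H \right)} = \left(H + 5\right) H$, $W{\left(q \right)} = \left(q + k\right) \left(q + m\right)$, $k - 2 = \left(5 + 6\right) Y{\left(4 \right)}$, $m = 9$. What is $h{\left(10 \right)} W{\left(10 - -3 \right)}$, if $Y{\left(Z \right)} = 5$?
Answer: $231000$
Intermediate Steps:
$k = 57$ ($k = 2 + \left(5 + 6\right) 5 = 2 + 11 \cdot 5 = 2 + 55 = 57$)
$W{\left(q \right)} = \left(9 + q\right) \left(57 + q\right)$ ($W{\left(q \right)} = \left(q + 57\right) \left(q + 9\right) = \left(57 + q\right) \left(9 + q\right) = \left(9 + q\right) \left(57 + q\right)$)
$h{\left(H \right)} = H \left(5 + H\right)$ ($h{\left(H \right)} = \left(5 + H\right) H = H \left(5 + H\right)$)
$h{\left(10 \right)} W{\left(10 - -3 \right)} = 10 \left(5 + 10\right) \left(513 + \left(10 - -3\right)^{2} + 66 \left(10 - -3\right)\right) = 10 \cdot 15 \left(513 + \left(10 + 3\right)^{2} + 66 \left(10 + 3\right)\right) = 150 \left(513 + 13^{2} + 66 \cdot 13\right) = 150 \left(513 + 169 + 858\right) = 150 \cdot 1540 = 231000$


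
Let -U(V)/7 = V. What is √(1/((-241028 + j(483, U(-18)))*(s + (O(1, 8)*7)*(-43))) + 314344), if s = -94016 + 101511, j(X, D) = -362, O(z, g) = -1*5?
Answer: √16484896854758135861/7241700 ≈ 560.66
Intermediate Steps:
O(z, g) = -5
U(V) = -7*V
s = 7495
√(1/((-241028 + j(483, U(-18)))*(s + (O(1, 8)*7)*(-43))) + 314344) = √(1/((-241028 - 362)*(7495 - 5*7*(-43))) + 314344) = √(1/(-241390*(7495 - 35*(-43))) + 314344) = √(1/(-241390*(7495 + 1505)) + 314344) = √(1/(-241390*9000) + 314344) = √(1/(-2172510000) + 314344) = √(-1/2172510000 + 314344) = √(682915483439999/2172510000) = √16484896854758135861/7241700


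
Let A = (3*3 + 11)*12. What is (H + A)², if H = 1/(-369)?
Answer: 7842696481/136161 ≈ 57599.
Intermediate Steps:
A = 240 (A = (9 + 11)*12 = 20*12 = 240)
H = -1/369 ≈ -0.0027100
(H + A)² = (-1/369 + 240)² = (88559/369)² = 7842696481/136161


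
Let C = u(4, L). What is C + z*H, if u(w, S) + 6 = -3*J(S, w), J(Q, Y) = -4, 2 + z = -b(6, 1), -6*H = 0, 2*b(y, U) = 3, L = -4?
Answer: 6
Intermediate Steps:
b(y, U) = 3/2 (b(y, U) = (1/2)*3 = 3/2)
H = 0 (H = -1/6*0 = 0)
z = -7/2 (z = -2 - 1*3/2 = -2 - 3/2 = -7/2 ≈ -3.5000)
u(w, S) = 6 (u(w, S) = -6 - 3*(-4) = -6 + 12 = 6)
C = 6
C + z*H = 6 - 7/2*0 = 6 + 0 = 6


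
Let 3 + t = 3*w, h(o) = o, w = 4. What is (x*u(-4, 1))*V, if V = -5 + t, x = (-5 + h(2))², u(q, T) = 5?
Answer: 180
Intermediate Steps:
t = 9 (t = -3 + 3*4 = -3 + 12 = 9)
x = 9 (x = (-5 + 2)² = (-3)² = 9)
V = 4 (V = -5 + 9 = 4)
(x*u(-4, 1))*V = (9*5)*4 = 45*4 = 180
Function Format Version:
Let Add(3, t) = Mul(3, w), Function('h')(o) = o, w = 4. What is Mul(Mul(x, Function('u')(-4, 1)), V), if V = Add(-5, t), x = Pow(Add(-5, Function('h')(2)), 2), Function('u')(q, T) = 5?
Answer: 180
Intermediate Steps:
t = 9 (t = Add(-3, Mul(3, 4)) = Add(-3, 12) = 9)
x = 9 (x = Pow(Add(-5, 2), 2) = Pow(-3, 2) = 9)
V = 4 (V = Add(-5, 9) = 4)
Mul(Mul(x, Function('u')(-4, 1)), V) = Mul(Mul(9, 5), 4) = Mul(45, 4) = 180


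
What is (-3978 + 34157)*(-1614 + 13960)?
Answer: 372589934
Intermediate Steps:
(-3978 + 34157)*(-1614 + 13960) = 30179*12346 = 372589934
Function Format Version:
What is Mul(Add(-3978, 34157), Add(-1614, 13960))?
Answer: 372589934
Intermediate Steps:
Mul(Add(-3978, 34157), Add(-1614, 13960)) = Mul(30179, 12346) = 372589934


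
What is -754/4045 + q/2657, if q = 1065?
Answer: 2304547/10747565 ≈ 0.21443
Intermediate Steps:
-754/4045 + q/2657 = -754/4045 + 1065/2657 = 2304547/10747565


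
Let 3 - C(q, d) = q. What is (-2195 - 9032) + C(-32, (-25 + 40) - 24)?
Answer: -11192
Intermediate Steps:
C(q, d) = 3 - q
(-2195 - 9032) + C(-32, (-25 + 40) - 24) = (-2195 - 9032) + (3 - 1*(-32)) = -11227 + (3 + 32) = -11227 + 35 = -11192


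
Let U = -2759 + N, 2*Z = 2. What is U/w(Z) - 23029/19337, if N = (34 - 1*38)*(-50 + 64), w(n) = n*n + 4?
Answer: -10909760/19337 ≈ -564.19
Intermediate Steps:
Z = 1 (Z = (1/2)*2 = 1)
w(n) = 4 + n**2 (w(n) = n**2 + 4 = 4 + n**2)
N = -56 (N = (34 - 38)*14 = -4*14 = -56)
U = -2815 (U = -2759 - 56 = -2815)
U/w(Z) - 23029/19337 = -2815/(4 + 1**2) - 23029/19337 = -2815/(4 + 1) - 23029*1/19337 = -2815/5 - 23029/19337 = -2815*1/5 - 23029/19337 = -563 - 23029/19337 = -10909760/19337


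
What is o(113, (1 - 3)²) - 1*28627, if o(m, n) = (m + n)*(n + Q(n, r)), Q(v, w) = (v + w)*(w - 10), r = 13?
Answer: -22192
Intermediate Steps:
Q(v, w) = (-10 + w)*(v + w) (Q(v, w) = (v + w)*(-10 + w) = (-10 + w)*(v + w))
o(m, n) = (39 + 4*n)*(m + n) (o(m, n) = (m + n)*(n + (13² - 10*n - 10*13 + n*13)) = (m + n)*(n + (169 - 10*n - 130 + 13*n)) = (m + n)*(n + (39 + 3*n)) = (m + n)*(39 + 4*n) = (39 + 4*n)*(m + n))
o(113, (1 - 3)²) - 1*28627 = (4*((1 - 3)²)² + 39*113 + 39*(1 - 3)² + 4*113*(1 - 3)²) - 1*28627 = (4*((-2)²)² + 4407 + 39*(-2)² + 4*113*(-2)²) - 28627 = (4*4² + 4407 + 39*4 + 4*113*4) - 28627 = (4*16 + 4407 + 156 + 1808) - 28627 = (64 + 4407 + 156 + 1808) - 28627 = 6435 - 28627 = -22192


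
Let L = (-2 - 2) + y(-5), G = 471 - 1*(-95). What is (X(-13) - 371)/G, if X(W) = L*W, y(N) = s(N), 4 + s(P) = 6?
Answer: -345/566 ≈ -0.60954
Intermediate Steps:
G = 566 (G = 471 + 95 = 566)
s(P) = 2 (s(P) = -4 + 6 = 2)
y(N) = 2
L = -2 (L = (-2 - 2) + 2 = -4 + 2 = -2)
X(W) = -2*W
(X(-13) - 371)/G = (-2*(-13) - 371)/566 = (26 - 371)*(1/566) = -345*1/566 = -345/566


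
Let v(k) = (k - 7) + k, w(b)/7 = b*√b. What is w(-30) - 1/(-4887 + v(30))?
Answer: 1/4834 - 210*I*√30 ≈ 0.00020687 - 1150.2*I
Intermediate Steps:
w(b) = 7*b^(3/2) (w(b) = 7*(b*√b) = 7*b^(3/2))
v(k) = -7 + 2*k (v(k) = (-7 + k) + k = -7 + 2*k)
w(-30) - 1/(-4887 + v(30)) = 7*(-30)^(3/2) - 1/(-4887 + (-7 + 2*30)) = 7*(-30*I*√30) - 1/(-4887 + (-7 + 60)) = -210*I*√30 - 1/(-4887 + 53) = -210*I*√30 - 1/(-4834) = -210*I*√30 - 1*(-1/4834) = -210*I*√30 + 1/4834 = 1/4834 - 210*I*√30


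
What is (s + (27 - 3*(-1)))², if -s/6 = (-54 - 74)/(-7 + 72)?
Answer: 7387524/4225 ≈ 1748.5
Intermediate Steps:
s = 768/65 (s = -6*(-54 - 74)/(-7 + 72) = -(-768)/65 = -6*(-128/65) = 768/65 ≈ 11.815)
(s + (27 - 3*(-1)))² = (768/65 + (27 - 3*(-1)))² = (768/65 + (27 + 3))² = (768/65 + 30)² = (2718/65)² = 7387524/4225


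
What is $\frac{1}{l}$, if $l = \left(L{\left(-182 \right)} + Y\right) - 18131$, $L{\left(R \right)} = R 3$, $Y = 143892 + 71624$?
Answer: $\frac{1}{196839} \approx 5.0803 \cdot 10^{-6}$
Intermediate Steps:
$Y = 215516$
$L{\left(R \right)} = 3 R$
$l = 196839$ ($l = \left(3 \left(-182\right) + 215516\right) - 18131 = \left(-546 + 215516\right) - 18131 = 214970 - 18131 = 196839$)
$\frac{1}{l} = \frac{1}{196839}$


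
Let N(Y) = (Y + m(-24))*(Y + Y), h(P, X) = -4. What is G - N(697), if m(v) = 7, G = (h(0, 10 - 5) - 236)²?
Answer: -923776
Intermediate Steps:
G = 57600 (G = (-4 - 236)² = (-240)² = 57600)
N(Y) = 2*Y*(7 + Y) (N(Y) = (Y + 7)*(Y + Y) = (7 + Y)*(2*Y) = 2*Y*(7 + Y))
G - N(697) = 57600 - 2*697*(7 + 697) = 57600 - 2*697*704 = 57600 - 1*981376 = 57600 - 981376 = -923776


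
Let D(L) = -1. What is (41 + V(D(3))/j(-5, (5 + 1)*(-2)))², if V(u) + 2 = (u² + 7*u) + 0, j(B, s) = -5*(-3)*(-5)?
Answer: 9504889/5625 ≈ 1689.8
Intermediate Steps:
j(B, s) = -75 (j(B, s) = 15*(-5) = -75)
V(u) = -2 + u² + 7*u (V(u) = -2 + ((u² + 7*u) + 0) = -2 + (u² + 7*u) = -2 + u² + 7*u)
(41 + V(D(3))/j(-5, (5 + 1)*(-2)))² = (41 + (-2 + (-1)² + 7*(-1))/(-75))² = (41 + (-2 + 1 - 7)*(-1/75))² = (41 - 8*(-1/75))² = (41 + 8/75)² = (3083/75)² = 9504889/5625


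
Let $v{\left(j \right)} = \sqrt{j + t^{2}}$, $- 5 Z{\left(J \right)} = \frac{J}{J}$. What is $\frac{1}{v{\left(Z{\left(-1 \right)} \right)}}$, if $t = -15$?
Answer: $\frac{\sqrt{1405}}{562} \approx 0.066696$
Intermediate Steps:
$Z{\left(J \right)} = - \frac{1}{5}$ ($Z{\left(J \right)} = - \frac{J \frac{1}{J}}{5} = \left(- \frac{1}{5}\right) 1 = - \frac{1}{5}$)
$v{\left(j \right)} = \sqrt{225 + j}$ ($v{\left(j \right)} = \sqrt{j + \left(-15\right)^{2}} = \sqrt{j + 225} = \sqrt{225 + j}$)
$\frac{1}{v{\left(Z{\left(-1 \right)} \right)}} = \frac{1}{\sqrt{225 - \frac{1}{5}}} = \frac{1}{\sqrt{\frac{1124}{5}}} = \frac{1}{\frac{2}{5} \sqrt{1405}} = \frac{\sqrt{1405}}{562}$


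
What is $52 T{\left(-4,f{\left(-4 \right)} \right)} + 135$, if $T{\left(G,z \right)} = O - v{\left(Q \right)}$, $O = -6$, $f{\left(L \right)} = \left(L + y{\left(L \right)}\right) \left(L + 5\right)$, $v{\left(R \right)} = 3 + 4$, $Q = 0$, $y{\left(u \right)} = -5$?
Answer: $-541$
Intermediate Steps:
$v{\left(R \right)} = 7$
$f{\left(L \right)} = \left(-5 + L\right) \left(5 + L\right)$ ($f{\left(L \right)} = \left(L - 5\right) \left(L + 5\right) = \left(-5 + L\right) \left(5 + L\right)$)
$T{\left(G,z \right)} = -13$ ($T{\left(G,z \right)} = -6 - 7 = -13$)
$52 T{\left(-4,f{\left(-4 \right)} \right)} + 135 = 52 \left(-13\right) + 135 = -676 + 135 = -541$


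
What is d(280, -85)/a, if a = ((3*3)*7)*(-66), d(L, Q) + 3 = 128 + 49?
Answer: -29/693 ≈ -0.041847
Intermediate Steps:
d(L, Q) = 174 (d(L, Q) = -3 + (128 + 49) = -3 + 177 = 174)
a = -4158 (a = (9*7)*(-66) = 63*(-66) = -4158)
d(280, -85)/a = 174/(-4158) = 174*(-1/4158) = -29/693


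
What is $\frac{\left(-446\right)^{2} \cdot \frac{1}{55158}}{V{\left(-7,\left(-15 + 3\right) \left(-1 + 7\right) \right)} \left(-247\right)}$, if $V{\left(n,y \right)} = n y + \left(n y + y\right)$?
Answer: $- \frac{49729}{3188022084} \approx -1.5599 \cdot 10^{-5}$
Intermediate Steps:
$V{\left(n,y \right)} = y + 2 n y$ ($V{\left(n,y \right)} = n y + \left(y + n y\right) = y + 2 n y$)
$\frac{\left(-446\right)^{2} \cdot \frac{1}{55158}}{V{\left(-7,\left(-15 + 3\right) \left(-1 + 7\right) \right)} \left(-247\right)} = \frac{\left(-446\right)^{2} \cdot \frac{1}{55158}}{\left(-15 + 3\right) \left(-1 + 7\right) \left(1 + 2 \left(-7\right)\right) \left(-247\right)} = \frac{198916 \cdot \frac{1}{55158}}{\left(-12\right) 6 \left(1 - 14\right) \left(-247\right)} = \frac{99458}{27579 \left(-72\right) \left(-13\right) \left(-247\right)} = \frac{99458}{27579 \cdot 936 \left(-247\right)} = \frac{99458}{27579 \left(-231192\right)} = \frac{99458}{27579} \left(- \frac{1}{231192}\right) = - \frac{49729}{3188022084}$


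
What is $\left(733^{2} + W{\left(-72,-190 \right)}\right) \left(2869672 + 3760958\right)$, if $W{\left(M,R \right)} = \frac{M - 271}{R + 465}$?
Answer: $\frac{195940596052632}{55} \approx 3.5626 \cdot 10^{12}$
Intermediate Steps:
$W{\left(M,R \right)} = \frac{-271 + M}{465 + R}$
$\left(733^{2} + W{\left(-72,-190 \right)}\right) \left(2869672 + 3760958\right) = \left(733^{2} + \frac{-271 - 72}{465 - 190}\right) \left(2869672 + 3760958\right) = \left(537289 + \frac{1}{275} \left(-343\right)\right) 6630630 = \left(537289 - \frac{343}{275}\right) 6630630 = \frac{147754132}{275} \cdot 6630630 = \frac{195940596052632}{55}$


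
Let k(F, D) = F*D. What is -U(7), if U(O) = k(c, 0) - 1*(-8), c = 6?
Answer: -8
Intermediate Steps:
k(F, D) = D*F
U(O) = 8 (U(O) = 0*6 - 1*(-8) = 0 + 8 = 8)
-U(7) = -1*8 = -8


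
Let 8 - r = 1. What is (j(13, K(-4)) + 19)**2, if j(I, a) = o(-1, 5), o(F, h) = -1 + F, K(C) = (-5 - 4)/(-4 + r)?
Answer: 289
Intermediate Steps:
r = 7 (r = 8 - 1*1 = 8 - 1 = 7)
K(C) = -3 (K(C) = (-5 - 4)/(-4 + 7) = -9/3 = -9*1/3 = -3)
j(I, a) = -2 (j(I, a) = -1 - 1 = -2)
(j(13, K(-4)) + 19)**2 = (-2 + 19)**2 = 17**2 = 289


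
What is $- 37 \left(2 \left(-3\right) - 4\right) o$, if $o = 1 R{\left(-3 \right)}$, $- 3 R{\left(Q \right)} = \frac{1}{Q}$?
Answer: $\frac{370}{9} \approx 41.111$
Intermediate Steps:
$R{\left(Q \right)} = - \frac{1}{3 Q}$
$o = \frac{1}{9}$ ($o = 1 \left(- \frac{1}{3 \left(-3\right)}\right) = 1 \left(\left(- \frac{1}{3}\right) \left(- \frac{1}{3}\right)\right) = 1 \cdot \frac{1}{9} = \frac{1}{9} \approx 0.11111$)
$- 37 \left(2 \left(-3\right) - 4\right) o = - 37 \left(2 \left(-3\right) - 4\right) \frac{1}{9} = - 37 \left(-6 - 4\right) \frac{1}{9} = \left(-37\right) \left(-10\right) \frac{1}{9} = 370 \cdot \frac{1}{9} = \frac{370}{9}$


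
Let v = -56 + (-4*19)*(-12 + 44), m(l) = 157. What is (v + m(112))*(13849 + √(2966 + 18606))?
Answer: -32282019 - 4662*√5393 ≈ -3.2624e+7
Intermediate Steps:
v = -2488 (v = -56 - 76*32 = -56 - 2432 = -2488)
(v + m(112))*(13849 + √(2966 + 18606)) = (-2488 + 157)*(13849 + √(2966 + 18606)) = -2331*(13849 + √21572) = -2331*(13849 + 2*√5393) = -32282019 - 4662*√5393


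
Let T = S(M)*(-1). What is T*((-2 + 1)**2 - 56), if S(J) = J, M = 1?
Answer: 55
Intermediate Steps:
T = -1 (T = 1*(-1) = -1)
T*((-2 + 1)**2 - 56) = -((-2 + 1)**2 - 56) = -((-1)**2 - 56) = -(1 - 56) = -1*(-55) = 55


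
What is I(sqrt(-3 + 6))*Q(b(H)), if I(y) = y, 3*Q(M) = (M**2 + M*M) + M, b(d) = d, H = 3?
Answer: 7*sqrt(3) ≈ 12.124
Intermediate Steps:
Q(M) = M/3 + 2*M**2/3 (Q(M) = ((M**2 + M*M) + M)/3 = ((M**2 + M**2) + M)/3 = (2*M**2 + M)/3 = (M + 2*M**2)/3 = M/3 + 2*M**2/3)
I(sqrt(-3 + 6))*Q(b(H)) = sqrt(-3 + 6)*((1/3)*3*(1 + 2*3)) = sqrt(3)*((1/3)*3*(1 + 6)) = sqrt(3)*((1/3)*3*7) = sqrt(3)*7 = 7*sqrt(3)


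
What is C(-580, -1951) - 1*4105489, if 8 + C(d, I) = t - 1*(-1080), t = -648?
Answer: -4105065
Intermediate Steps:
C(d, I) = 424 (C(d, I) = -8 + (-648 - 1*(-1080)) = -8 + (-648 + 1080) = -8 + 432 = 424)
C(-580, -1951) - 1*4105489 = 424 - 1*4105489 = 424 - 4105489 = -4105065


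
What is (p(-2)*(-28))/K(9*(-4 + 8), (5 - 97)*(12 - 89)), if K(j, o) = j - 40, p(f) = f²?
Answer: 28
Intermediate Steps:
K(j, o) = -40 + j
(p(-2)*(-28))/K(9*(-4 + 8), (5 - 97)*(12 - 89)) = ((-2)²*(-28))/(-40 + 9*(-4 + 8)) = (4*(-28))/(-40 + 9*4) = -112/(-40 + 36) = -112/(-4) = -112*(-¼) = 28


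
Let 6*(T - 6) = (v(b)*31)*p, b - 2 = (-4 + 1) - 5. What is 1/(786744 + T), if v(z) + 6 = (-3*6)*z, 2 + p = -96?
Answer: 1/735104 ≈ 1.3604e-6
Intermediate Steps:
b = -6 (b = 2 + ((-4 + 1) - 5) = 2 + (-3 - 5) = 2 - 8 = -6)
p = -98 (p = -2 - 96 = -98)
v(z) = -6 - 18*z (v(z) = -6 + (-3*6)*z = -6 - 18*z)
T = -51640 (T = 6 + (((-6 - 18*(-6))*31)*(-98))/6 = 6 + (((-6 + 108)*31)*(-98))/6 = 6 + ((102*31)*(-98))/6 = 6 + (3162*(-98))/6 = 6 + (1/6)*(-309876) = 6 - 51646 = -51640)
1/(786744 + T) = 1/(786744 - 51640) = 1/735104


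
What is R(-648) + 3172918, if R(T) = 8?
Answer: 3172926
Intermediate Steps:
R(-648) + 3172918 = 8 + 3172918 = 3172926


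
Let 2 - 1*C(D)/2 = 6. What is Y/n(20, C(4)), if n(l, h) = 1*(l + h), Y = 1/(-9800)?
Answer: -1/117600 ≈ -8.5034e-6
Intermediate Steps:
C(D) = -8 (C(D) = 4 - 2*6 = 4 - 12 = -8)
Y = -1/9800 ≈ -0.00010204
n(l, h) = h + l (n(l, h) = 1*(h + l) = h + l)
Y/n(20, C(4)) = -1/(9800*(-8 + 20)) = -1/9800/12 = -1/9800*1/12 = -1/117600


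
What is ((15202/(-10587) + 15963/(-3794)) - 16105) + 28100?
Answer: 481577423941/40167078 ≈ 11989.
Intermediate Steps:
((15202/(-10587) + 15963/(-3794)) - 16105) + 28100 = ((15202*(-1/10587) + 15963*(-1/3794)) - 16105) + 28100 = ((-15202/10587 - 15963/3794) - 16105) + 28100 = (-226676669/40167078 - 16105) + 28100 = -647117467859/40167078 + 28100 = 481577423941/40167078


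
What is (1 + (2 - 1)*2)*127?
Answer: 381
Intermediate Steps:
(1 + (2 - 1)*2)*127 = (1 + 1*2)*127 = (1 + 2)*127 = 3*127 = 381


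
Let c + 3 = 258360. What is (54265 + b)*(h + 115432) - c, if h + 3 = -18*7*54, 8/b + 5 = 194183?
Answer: 572269486107352/97089 ≈ 5.8943e+9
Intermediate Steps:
c = 258357 (c = -3 + 258360 = 258357)
b = 4/97089 (b = 8/(-5 + 194183) = 8/194178 = 8*(1/194178) = 4/97089 ≈ 4.1199e-5)
h = -6807 (h = -3 - 18*7*54 = -3 - 126*54 = -3 - 6804 = -6807)
(54265 + b)*(h + 115432) - c = (54265 + 4/97089)*(-6807 + 115432) - 1*258357 = (5268534589/97089)*108625 - 258357 = 572294569730125/97089 - 258357 = 572269486107352/97089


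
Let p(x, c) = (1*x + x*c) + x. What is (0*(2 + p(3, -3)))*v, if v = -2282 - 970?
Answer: 0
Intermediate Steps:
p(x, c) = 2*x + c*x (p(x, c) = (x + c*x) + x = 2*x + c*x)
v = -3252
(0*(2 + p(3, -3)))*v = (0*(2 + 3*(2 - 3)))*(-3252) = (0*(2 + 3*(-1)))*(-3252) = (0*(2 - 3))*(-3252) = (0*(-1))*(-3252) = 0*(-3252) = 0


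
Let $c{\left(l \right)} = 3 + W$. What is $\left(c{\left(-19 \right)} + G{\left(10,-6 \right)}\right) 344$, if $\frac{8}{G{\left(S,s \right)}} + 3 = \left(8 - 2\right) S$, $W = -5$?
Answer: $- \frac{36464}{57} \approx -639.72$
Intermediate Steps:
$c{\left(l \right)} = -2$ ($c{\left(l \right)} = 3 - 5 = -2$)
$G{\left(S,s \right)} = \frac{8}{-3 + 6 S}$ ($G{\left(S,s \right)} = \frac{8}{-3 + \left(8 - 2\right) S} = \frac{8}{-3 + 6 S}$)
$\left(c{\left(-19 \right)} + G{\left(10,-6 \right)}\right) 344 = \left(-2 + \frac{8}{3 \left(-1 + 2 \cdot 10\right)}\right) 344 = \left(-2 + \frac{8}{3 \left(-1 + 20\right)}\right) 344 = \left(-2 + \frac{8}{3 \cdot 19}\right) 344 = \left(-2 + \frac{8}{3} \cdot \frac{1}{19}\right) 344 = \left(-2 + \frac{8}{57}\right) 344 = \left(- \frac{106}{57}\right) 344 = - \frac{36464}{57}$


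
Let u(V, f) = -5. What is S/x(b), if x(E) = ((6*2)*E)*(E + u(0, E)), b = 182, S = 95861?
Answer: 95861/386568 ≈ 0.24798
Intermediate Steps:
x(E) = 12*E*(-5 + E) (x(E) = ((6*2)*E)*(E - 5) = (12*E)*(-5 + E) = 12*E*(-5 + E))
S/x(b) = 95861/((12*182*(-5 + 182))) = 95861/((12*182*177)) = 95861/386568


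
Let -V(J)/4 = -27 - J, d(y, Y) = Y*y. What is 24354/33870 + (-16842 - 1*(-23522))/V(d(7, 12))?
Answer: 9877699/626595 ≈ 15.764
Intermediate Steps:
V(J) = 108 + 4*J (V(J) = -4*(-27 - J) = 108 + 4*J)
24354/33870 + (-16842 - 1*(-23522))/V(d(7, 12)) = 24354/33870 + (-16842 - 1*(-23522))/(108 + 4*(12*7)) = 24354*(1/33870) + (-16842 + 23522)/(108 + 4*84) = 4059/5645 + 6680/(108 + 336) = 4059/5645 + 6680/444 = 4059/5645 + 6680*(1/444) = 4059/5645 + 1670/111 = 9877699/626595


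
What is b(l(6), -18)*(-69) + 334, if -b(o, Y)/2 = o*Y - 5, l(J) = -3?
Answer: 7096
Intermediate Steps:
b(o, Y) = 10 - 2*Y*o (b(o, Y) = -2*(o*Y - 5) = -2*(Y*o - 5) = -2*(-5 + Y*o) = 10 - 2*Y*o)
b(l(6), -18)*(-69) + 334 = (10 - 2*(-18)*(-3))*(-69) + 334 = (10 - 108)*(-69) + 334 = -98*(-69) + 334 = 6762 + 334 = 7096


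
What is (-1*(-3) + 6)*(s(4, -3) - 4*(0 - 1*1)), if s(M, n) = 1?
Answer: 45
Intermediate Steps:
(-1*(-3) + 6)*(s(4, -3) - 4*(0 - 1*1)) = (-1*(-3) + 6)*(1 - 4*(0 - 1*1)) = (3 + 6)*(1 - 4*(0 - 1)) = 9*(1 - 4*(-1)) = 9*(1 + 4) = 9*5 = 45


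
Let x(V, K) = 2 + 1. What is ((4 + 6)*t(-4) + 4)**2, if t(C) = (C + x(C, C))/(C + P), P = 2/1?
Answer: 81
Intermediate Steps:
x(V, K) = 3
P = 2 (P = 2*1 = 2)
t(C) = (3 + C)/(2 + C) (t(C) = (C + 3)/(C + 2) = (3 + C)/(2 + C))
((4 + 6)*t(-4) + 4)**2 = ((4 + 6)*((3 - 4)/(2 - 4)) + 4)**2 = (10*(-1/(-2)) + 4)**2 = (10*(-1/2*(-1)) + 4)**2 = (10*(1/2) + 4)**2 = (5 + 4)**2 = 9**2 = 81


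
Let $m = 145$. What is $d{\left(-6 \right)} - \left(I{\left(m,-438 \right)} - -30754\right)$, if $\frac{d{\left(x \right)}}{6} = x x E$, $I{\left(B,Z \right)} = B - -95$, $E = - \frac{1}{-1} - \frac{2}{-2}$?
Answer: $-30562$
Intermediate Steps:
$E = 2$ ($E = \left(-1\right) \left(-1\right) - -1 = 1 + 1 = 2$)
$I{\left(B,Z \right)} = 95 + B$ ($I{\left(B,Z \right)} = B + 95 = 95 + B$)
$d{\left(x \right)} = 12 x^{2}$ ($d{\left(x \right)} = 6 x x 2 = 6 x^{2} \cdot 2 = 6 \cdot 2 x^{2} = 12 x^{2}$)
$d{\left(-6 \right)} - \left(I{\left(m,-438 \right)} - -30754\right) = 12 \left(-6\right)^{2} - \left(\left(95 + 145\right) - -30754\right) = 12 \cdot 36 - \left(240 + 30754\right) = 432 - 30994 = -30562$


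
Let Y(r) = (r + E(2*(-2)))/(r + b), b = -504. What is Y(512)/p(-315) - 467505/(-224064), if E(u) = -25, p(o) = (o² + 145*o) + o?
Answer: 2766807619/1325338560 ≈ 2.0876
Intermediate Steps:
p(o) = o² + 146*o
Y(r) = (-25 + r)/(-504 + r) (Y(r) = (r - 25)/(r - 504) = (-25 + r)/(-504 + r))
Y(512)/p(-315) - 467505/(-224064) = ((-25 + 512)/(-504 + 512))/((-315*(146 - 315))) - 467505/(-224064) = (487/8)/((-315*(-169))) - 467505*(-1/224064) = ((⅛)*487)/53235 + 51945/24896 = (487/8)*(1/53235) + 51945/24896 = 487/425880 + 51945/24896 = 2766807619/1325338560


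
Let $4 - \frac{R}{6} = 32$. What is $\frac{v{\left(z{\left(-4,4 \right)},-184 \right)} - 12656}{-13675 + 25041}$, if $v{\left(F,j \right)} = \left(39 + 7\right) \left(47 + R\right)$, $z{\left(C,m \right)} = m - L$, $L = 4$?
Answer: $- \frac{9111}{5683} \approx -1.6032$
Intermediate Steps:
$R = -168$ ($R = 24 - 192 = -168$)
$z{\left(C,m \right)} = -4 + m$ ($z{\left(C,m \right)} = m - 4 = -4 + m$)
$v{\left(F,j \right)} = -5566$ ($v{\left(F,j \right)} = \left(39 + 7\right) \left(47 - 168\right) = 46 \left(-121\right) = -5566$)
$\frac{v{\left(z{\left(-4,4 \right)},-184 \right)} - 12656}{-13675 + 25041} = \frac{-5566 - 12656}{-13675 + 25041} = - \frac{18222}{11366} = \left(-18222\right) \frac{1}{11366} = - \frac{9111}{5683}$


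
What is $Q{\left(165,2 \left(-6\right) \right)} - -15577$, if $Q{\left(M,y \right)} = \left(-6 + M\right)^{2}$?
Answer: $40858$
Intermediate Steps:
$Q{\left(165,2 \left(-6\right) \right)} - -15577 = \left(-6 + 165\right)^{2} - -15577 = 159^{2} + 15577 = 25281 + 15577 = 40858$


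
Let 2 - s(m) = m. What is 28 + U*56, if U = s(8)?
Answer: -308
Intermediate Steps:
s(m) = 2 - m
U = -6 (U = 2 - 1*8 = 2 - 8 = -6)
28 + U*56 = 28 - 6*56 = 28 - 336 = -308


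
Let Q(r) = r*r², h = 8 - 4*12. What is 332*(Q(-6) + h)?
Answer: -84992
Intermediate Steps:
h = -40 (h = 8 - 48 = -40)
Q(r) = r³
332*(Q(-6) + h) = 332*((-6)³ - 40) = 332*(-216 - 40) = 332*(-256) = -84992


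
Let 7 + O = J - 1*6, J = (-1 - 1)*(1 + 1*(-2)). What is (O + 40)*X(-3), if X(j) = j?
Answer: -87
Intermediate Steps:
J = 2 (J = -2*(1 - 2) = -2*(-1) = 2)
O = -11 (O = -7 + (2 - 1*6) = -7 + (2 - 6) = -7 - 4 = -11)
(O + 40)*X(-3) = (-11 + 40)*(-3) = 29*(-3) = -87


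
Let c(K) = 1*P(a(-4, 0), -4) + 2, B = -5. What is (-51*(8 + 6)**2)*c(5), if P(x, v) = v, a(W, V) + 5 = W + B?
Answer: 19992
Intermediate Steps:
a(W, V) = -10 + W (a(W, V) = -5 + (W - 5) = -5 + (-5 + W) = -10 + W)
c(K) = -2 (c(K) = 1*(-4) + 2 = -4 + 2 = -2)
(-51*(8 + 6)**2)*c(5) = -51*(8 + 6)**2*(-2) = -51*14**2*(-2) = -51*196*(-2) = -9996*(-2) = 19992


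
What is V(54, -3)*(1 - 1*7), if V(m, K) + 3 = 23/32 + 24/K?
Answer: 987/16 ≈ 61.688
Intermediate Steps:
V(m, K) = -73/32 + 24/K (V(m, K) = -3 + (23/32 + 24/K) = -73/32 + 24/K)
V(54, -3)*(1 - 1*7) = (-73/32 + 24/(-3))*(1 - 1*7) = (-73/32 + 24*(-⅓))*(1 - 7) = (-73/32 - 8)*(-6) = -329/32*(-6) = 987/16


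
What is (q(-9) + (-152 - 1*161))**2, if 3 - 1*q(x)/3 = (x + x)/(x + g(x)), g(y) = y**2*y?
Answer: 155426089/1681 ≈ 92461.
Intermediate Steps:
g(y) = y**3
q(x) = 9 - 6*x/(x + x**3) (q(x) = 9 - 3*(x + x)/(x + x**3) = 9 - 3*2*x/(x + x**3) = 9 - 6*x/(x + x**3))
(q(-9) + (-152 - 1*161))**2 = (3*(1 + 3*(-9)**2)/(1 + (-9)**2) + (-152 - 1*161))**2 = (3*(1 + 3*81)/(1 + 81) + (-152 - 161))**2 = (3*(1 + 243)/82 - 313)**2 = (3*(1/82)*244 - 313)**2 = (366/41 - 313)**2 = (-12467/41)**2 = 155426089/1681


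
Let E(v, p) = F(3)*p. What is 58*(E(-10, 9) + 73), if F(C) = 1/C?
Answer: 4408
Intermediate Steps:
E(v, p) = p/3
58*(E(-10, 9) + 73) = 58*((⅓)*9 + 73) = 58*(3 + 73) = 58*76 = 4408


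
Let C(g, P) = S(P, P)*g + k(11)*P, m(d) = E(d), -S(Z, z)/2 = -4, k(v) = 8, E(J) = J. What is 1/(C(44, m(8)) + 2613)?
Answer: 1/3029 ≈ 0.00033014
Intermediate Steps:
S(Z, z) = 8 (S(Z, z) = -2*(-4) = 8)
m(d) = d
C(g, P) = 8*P + 8*g (C(g, P) = 8*g + 8*P = 8*P + 8*g)
1/(C(44, m(8)) + 2613) = 1/((8*8 + 8*44) + 2613) = 1/((64 + 352) + 2613) = 1/(416 + 2613) = 1/3029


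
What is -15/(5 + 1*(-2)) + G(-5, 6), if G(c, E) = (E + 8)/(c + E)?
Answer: 9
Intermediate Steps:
G(c, E) = (8 + E)/(E + c)
-15/(5 + 1*(-2)) + G(-5, 6) = -15/(5 + 1*(-2)) + (8 + 6)/(6 - 5) = -15/(5 - 2) + 14/1 = -15/3 + 1*14 = (⅓)*(-15) + 14 = -5 + 14 = 9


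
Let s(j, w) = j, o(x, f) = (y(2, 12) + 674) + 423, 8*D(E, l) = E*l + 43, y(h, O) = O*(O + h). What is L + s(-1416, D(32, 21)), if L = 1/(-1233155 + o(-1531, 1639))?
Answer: -1744356241/1231890 ≈ -1416.0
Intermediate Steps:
D(E, l) = 43/8 + E*l/8 (D(E, l) = (E*l + 43)/8 = (43 + E*l)/8 = 43/8 + E*l/8)
o(x, f) = 1265 (o(x, f) = (12*(12 + 2) + 674) + 423 = (12*14 + 674) + 423 = (168 + 674) + 423 = 842 + 423 = 1265)
L = -1/1231890 (L = 1/(-1233155 + 1265) = 1/(-1231890) = -1/1231890 ≈ -8.1176e-7)
L + s(-1416, D(32, 21)) = -1/1231890 - 1416 = -1744356241/1231890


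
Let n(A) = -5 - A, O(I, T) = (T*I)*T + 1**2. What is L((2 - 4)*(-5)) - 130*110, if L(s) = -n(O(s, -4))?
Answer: -14134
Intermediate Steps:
O(I, T) = 1 + I*T**2 (O(I, T) = (I*T)*T + 1 = I*T**2 + 1 = 1 + I*T**2)
L(s) = 6 + 16*s (L(s) = -(-5 - (1 + s*(-4)**2)) = -(-5 - (1 + s*16)) = -(-5 - (1 + 16*s)) = -(-5 + (-1 - 16*s)) = -(-6 - 16*s) = 6 + 16*s)
L((2 - 4)*(-5)) - 130*110 = (6 + 16*((2 - 4)*(-5))) - 130*110 = (6 + 16*(-2*(-5))) - 14300 = (6 + 16*10) - 14300 = (6 + 160) - 14300 = 166 - 14300 = -14134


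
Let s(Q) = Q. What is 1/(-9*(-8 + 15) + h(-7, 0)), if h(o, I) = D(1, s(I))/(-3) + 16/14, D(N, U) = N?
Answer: -21/1306 ≈ -0.016080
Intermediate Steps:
h(o, I) = 17/21 (h(o, I) = 1/(-3) + 16/14 = 1*(-⅓) + 16*(1/14) = -⅓ + 8/7 = 17/21)
1/(-9*(-8 + 15) + h(-7, 0)) = 1/(-9*(-8 + 15) + 17/21) = 1/(-9*7 + 17/21) = 1/(-63 + 17/21) = 1/(-1306/21) = -21/1306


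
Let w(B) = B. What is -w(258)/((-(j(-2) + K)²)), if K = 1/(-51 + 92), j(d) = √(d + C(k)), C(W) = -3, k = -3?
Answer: 433698/(1 + 41*I*√5)² ≈ -51.582 - 1.1254*I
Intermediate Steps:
j(d) = √(-3 + d) (j(d) = √(d - 3) = √(-3 + d))
K = 1/41 ≈ 0.024390
-w(258)/((-(j(-2) + K)²)) = -258/((-(√(-3 - 2) + 1/41)²)) = -258/((-(√(-5) + 1/41)²)) = -258/((-(I*√5 + 1/41)²)) = -258/((-(1/41 + I*√5)²)) = -258*(-1/(1/41 + I*√5)²) = -(-258)/(1/41 + I*√5)² = 258/(1/41 + I*√5)²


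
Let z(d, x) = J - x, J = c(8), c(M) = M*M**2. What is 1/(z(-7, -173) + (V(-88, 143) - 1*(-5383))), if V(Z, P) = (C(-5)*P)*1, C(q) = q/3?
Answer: 3/17489 ≈ 0.00017154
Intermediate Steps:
C(q) = q/3 (C(q) = q*(1/3) = q/3)
c(M) = M**3
J = 512 (J = 8**3 = 512)
V(Z, P) = -5*P/3 (V(Z, P) = (((1/3)*(-5))*P)*1 = -5*P/3*1 = -5*P/3)
z(d, x) = 512 - x
1/(z(-7, -173) + (V(-88, 143) - 1*(-5383))) = 1/((512 - 1*(-173)) + (-5/3*143 - 1*(-5383))) = 1/((512 + 173) + (-715/3 + 5383)) = 1/(685 + 15434/3) = 1/(17489/3) = 3/17489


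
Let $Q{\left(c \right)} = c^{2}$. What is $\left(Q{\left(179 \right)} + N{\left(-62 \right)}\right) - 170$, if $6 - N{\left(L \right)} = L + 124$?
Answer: $31815$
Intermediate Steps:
$N{\left(L \right)} = -118 - L$ ($N{\left(L \right)} = 6 - \left(L + 124\right) = 6 - \left(124 + L\right) = -118 - L$)
$\left(Q{\left(179 \right)} + N{\left(-62 \right)}\right) - 170 = \left(179^{2} - 56\right) - 170 = \left(32041 + \left(-118 + 62\right)\right) - 170 = \left(32041 - 56\right) - 170 = 31985 - 170 = 31815$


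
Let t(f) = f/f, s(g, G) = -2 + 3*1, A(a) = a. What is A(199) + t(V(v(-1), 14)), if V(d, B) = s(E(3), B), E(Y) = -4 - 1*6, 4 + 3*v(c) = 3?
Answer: 200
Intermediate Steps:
v(c) = -⅓ (v(c) = -4/3 + (⅓)*3 = -4/3 + 1 = -⅓)
E(Y) = -10 (E(Y) = -4 - 6 = -10)
s(g, G) = 1 (s(g, G) = -2 + 3 = 1)
V(d, B) = 1
t(f) = 1
A(199) + t(V(v(-1), 14)) = 199 + 1 = 200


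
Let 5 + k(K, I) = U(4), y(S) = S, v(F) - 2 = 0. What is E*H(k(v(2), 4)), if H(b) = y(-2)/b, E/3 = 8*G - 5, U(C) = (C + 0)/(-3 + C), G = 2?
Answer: 66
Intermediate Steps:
v(F) = 2 (v(F) = 2 + 0 = 2)
U(C) = C/(-3 + C)
k(K, I) = -1 (k(K, I) = -5 + 4/(-3 + 4) = -5 + 4/1 = -5 + 4*1 = -5 + 4 = -1)
E = 33 (E = 3*(8*2 - 5) = 3*(16 - 5) = 3*11 = 33)
H(b) = -2/b
E*H(k(v(2), 4)) = 33*(-2/(-1)) = 33*(-2*(-1)) = 33*2 = 66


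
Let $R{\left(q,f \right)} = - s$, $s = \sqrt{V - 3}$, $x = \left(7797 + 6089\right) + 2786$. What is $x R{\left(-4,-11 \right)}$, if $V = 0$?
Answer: $- 16672 i \sqrt{3} \approx - 28877.0 i$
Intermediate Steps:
$x = 16672$ ($x = 13886 + 2786 = 16672$)
$s = i \sqrt{3}$ ($s = \sqrt{0 - 3} = \sqrt{-3} = i \sqrt{3} \approx 1.732 i$)
$R{\left(q,f \right)} = - i \sqrt{3}$
$x R{\left(-4,-11 \right)} = 16672 \left(- i \sqrt{3}\right) = - 16672 i \sqrt{3}$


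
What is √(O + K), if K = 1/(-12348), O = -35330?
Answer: I*√3053783887/294 ≈ 187.96*I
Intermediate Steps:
K = -1/12348 ≈ -8.0985e-5
√(O + K) = √(-35330 - 1/12348) = √(-436254841/12348) = I*√3053783887/294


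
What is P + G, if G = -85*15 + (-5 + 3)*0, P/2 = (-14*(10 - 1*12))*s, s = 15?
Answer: -435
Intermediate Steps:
P = 840 (P = 2*(-14*(10 - 1*12)*15) = 2*(-14*(10 - 12)*15) = 2*(-14*(-2)*15) = 2*(28*15) = 2*420 = 840)
G = -1275 (G = -1275 - 2*0 = -1275 + 0 = -1275)
P + G = 840 - 1275 = -435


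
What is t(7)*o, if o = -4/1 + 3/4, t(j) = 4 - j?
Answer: 39/4 ≈ 9.7500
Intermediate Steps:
o = -13/4 (o = -4*1 + 3*(1/4) = -4 + 3/4 = -13/4 ≈ -3.2500)
t(7)*o = (4 - 1*7)*(-13/4) = (4 - 7)*(-13/4) = -3*(-13/4) = 39/4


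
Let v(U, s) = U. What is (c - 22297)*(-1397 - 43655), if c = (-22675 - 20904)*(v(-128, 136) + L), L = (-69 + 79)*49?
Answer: 711726765540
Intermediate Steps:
L = 490 (L = 10*49 = 490)
c = -15775598 (c = (-22675 - 20904)*(-128 + 490) = -43579*362 = -15775598)
(c - 22297)*(-1397 - 43655) = (-15775598 - 22297)*(-1397 - 43655) = -15797895*(-45052) = 711726765540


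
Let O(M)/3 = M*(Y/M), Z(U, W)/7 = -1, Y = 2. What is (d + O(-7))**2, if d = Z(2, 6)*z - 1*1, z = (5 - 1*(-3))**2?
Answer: 196249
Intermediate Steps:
Z(U, W) = -7 (Z(U, W) = 7*(-1) = -7)
z = 64 (z = (5 + 3)**2 = 8**2 = 64)
O(M) = 6 (O(M) = 3*(M*(2/M)) = 3*2 = 6)
d = -449 (d = -7*64 - 1*1 = -448 - 1 = -449)
(d + O(-7))**2 = (-449 + 6)**2 = (-443)**2 = 196249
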